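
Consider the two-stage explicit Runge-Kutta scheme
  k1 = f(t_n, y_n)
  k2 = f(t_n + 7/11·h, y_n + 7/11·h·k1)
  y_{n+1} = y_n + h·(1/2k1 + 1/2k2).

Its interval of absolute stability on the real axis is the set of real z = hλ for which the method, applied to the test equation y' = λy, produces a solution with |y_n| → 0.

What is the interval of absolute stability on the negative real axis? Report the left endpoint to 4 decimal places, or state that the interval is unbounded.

(-3.1429, 0).

On y'=λy, z=hλ:
  k1=λy_n ⇒ h·k1=z·y_n;  k2=λ(1+7/11z)y_n ⇒ h·k2=z(1+7/11z)y_n
  y_{n+1}/y_n = 1 + 1/2z + 1/2z(1+7/11z) = 1 + z + 7/22z²
  so R(z) = 1 + z + 7/22z².

Need |R(x)|<1, x<0.
x=-1.05: |R|=0.3008
R=1: x+7/22x²=0 ⇒ x=−22/7=-3.1429; min R=1−1/(4·7/22)=0.2143>−1
Confirm numerically:
  x=-2.957: |R|=0.82513 <1
  x=-2.901: |R|=0.77675 <1
  x=-2.587: |R|=0.54245 <1
  x=-1.276: |R|=0.24206 <1
  x=-3.174: |R|=1.03145 >1
  x=-3.169: |R|=1.02636 >1
So |R|<1 on (-3.1429, 0).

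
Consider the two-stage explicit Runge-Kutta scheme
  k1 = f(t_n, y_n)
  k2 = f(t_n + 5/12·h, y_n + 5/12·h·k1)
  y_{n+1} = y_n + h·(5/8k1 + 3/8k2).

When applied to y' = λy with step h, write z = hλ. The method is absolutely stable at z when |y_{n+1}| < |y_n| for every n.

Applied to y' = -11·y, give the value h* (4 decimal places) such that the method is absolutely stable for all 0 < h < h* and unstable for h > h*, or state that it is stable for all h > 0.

With y'=λy (z=hλ):
  k1=λy_n ⇒ h·k1=z·y_n;  k2=λ(1+5/12z)y_n ⇒ h·k2=z(1+5/12z)y_n
  y_{n+1}/y_n = 1 + 5/8z + 3/8z(1+5/12z) = 1 + z + 5/32z²
  ⇒ R(z) = 1 + z + 5/32z².

Find x<0 with |R(x)|<1.
x=-1.5: |R|=0.1484
R=1: x+5/32x²=0 ⇒ x=−32/5=-6.4000; min R=1−1/(4·5/32)=-0.6000>−1
Confirm numerically:
  x=-3.952: |R|=0.51164 <1
  x=-3.604: |R|=0.57450 <1
  x=-3.358: |R|=0.59610 <1
  x=-6.864: |R|=1.49764 >1
  x=-6.830: |R|=1.45889 >1
  x=-6.627: |R|=1.23505 >1
Stable set (-6.4000, 0).

(-6.4000,0); λ=-11 ⇒ h* = (32/5)/11 = 0.5818.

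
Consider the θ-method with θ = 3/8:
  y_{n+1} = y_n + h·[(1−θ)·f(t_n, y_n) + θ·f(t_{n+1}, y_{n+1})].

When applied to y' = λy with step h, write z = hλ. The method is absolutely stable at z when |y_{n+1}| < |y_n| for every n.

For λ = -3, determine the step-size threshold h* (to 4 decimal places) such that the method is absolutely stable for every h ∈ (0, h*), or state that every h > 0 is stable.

(-8.0000,0); λ=-3 ⇒ h* = (8)/3 = 2.6667.

On y'=λy, z=hλ:
  y_{n+1} = y_n + z·[5/8·y_n + 3/8·y_{n+1}] ⇒ (1 − 3/8z)y_{n+1} = (1 + 5/8z)y_n
  ⇒ R(z) = (1 + 5/8z)/(1 − 3/8z).

Solve |R(x)|<1 on ℝ⁻.
x=-0.6: |R|=0.5102
R=−1: 1+5/8x = −1+3/8x ⇒ -1/4x=2 ⇒ x=2/(-1/4)=-8.0000
Confirm numerically:
  x=-7.389: |R|=0.95949 <1
  x=-5.903: |R|=0.83687 <1
  x=-5.532: |R|=0.79932 <1
  x=-8.278: |R|=1.01693 >1
  x=-8.205: |R|=1.01257 >1
Stable set (-8.0000, 0).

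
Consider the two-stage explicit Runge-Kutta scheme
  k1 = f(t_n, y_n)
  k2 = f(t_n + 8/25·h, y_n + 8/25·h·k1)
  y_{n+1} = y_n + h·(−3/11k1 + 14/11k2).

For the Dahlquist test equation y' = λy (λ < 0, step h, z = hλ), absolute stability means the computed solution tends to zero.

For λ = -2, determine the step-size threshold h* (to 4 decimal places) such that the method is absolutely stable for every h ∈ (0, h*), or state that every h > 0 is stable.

With y'=λy (z=hλ):
  k1=λy_n ⇒ h·k1=z·y_n;  k2=λ(1+8/25z)y_n ⇒ h·k2=z(1+8/25z)y_n
  y_{n+1}/y_n = 1 − 3/11z + 14/11z(1+8/25z) = 1 + z + 112/275z²
  Hence R(z) = 1 + z + 112/275z².

Find x<0 with |R(x)|<1.
x=-0.35: |R|=0.6999
R=1: x+112/275x²=0 ⇒ x=−275/112=-2.4554; min R=1−1/(4·112/275)=0.3862>−1
Confirm numerically:
  x=-2.427: |R|=0.97197 <1
  x=-2.225: |R|=0.79125 <1
  x=-1.283: |R|=0.38741 <1
  x=-1.233: |R|=0.38617 <1
  x=-2.811: |R|=1.40716 >1
  x=-2.749: |R|=1.32876 >1
  x=-2.547: |R|=1.09506 >1
Stable set (-2.4554, 0).

(-2.4554,0); λ=-2 ⇒ h* = (275/112)/2 = 1.2277.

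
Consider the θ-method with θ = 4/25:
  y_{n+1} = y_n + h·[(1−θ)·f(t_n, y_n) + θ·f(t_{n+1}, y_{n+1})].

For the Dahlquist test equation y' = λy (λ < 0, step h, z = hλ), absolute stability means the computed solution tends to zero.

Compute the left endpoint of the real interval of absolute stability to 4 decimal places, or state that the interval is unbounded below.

z* = -2.9412.

Set f=λy, z=hλ:
  y_{n+1} = y_n + z·[21/25·y_n + 4/25·y_{n+1}] ⇒ (1 − 4/25z)y_{n+1} = (1 + 21/25z)y_n
  Hence R(z) = (1 + 21/25z)/(1 − 4/25z).

Find x<0 with |R(x)|<1.
x=-1.58: |R|=0.2612
R=−1: 1+21/25x = −1+4/25x ⇒ -17/25x=2 ⇒ x=2/(-17/25)=-2.9412
Confirm numerically:
  x=-2.768: |R|=0.91839 <1
  x=-2.145: |R|=0.59693 <1
  x=-1.739: |R|=0.36046 <1
  x=-1.270: |R|=0.05552 <1
  x=-3.397: |R|=1.20081 >1
  x=-3.238: |R|=1.13296 >1
  x=-3.031: |R|=1.04113 >1
So |R|<1 on (-2.9412, 0).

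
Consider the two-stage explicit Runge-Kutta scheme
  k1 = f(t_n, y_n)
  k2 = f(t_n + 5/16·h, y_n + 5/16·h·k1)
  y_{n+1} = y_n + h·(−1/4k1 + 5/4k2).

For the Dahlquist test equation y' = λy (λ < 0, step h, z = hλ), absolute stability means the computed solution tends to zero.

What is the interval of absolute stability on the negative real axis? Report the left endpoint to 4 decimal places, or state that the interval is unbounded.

Set f=λy, z=hλ:
  k1=λy_n ⇒ h·k1=z·y_n;  k2=λ(1+5/16z)y_n ⇒ h·k2=z(1+5/16z)y_n
  y_{n+1}/y_n = 1 − 1/4z + 5/4z(1+5/16z) = 1 + z + 25/64z²
  R(z) = 1 + z + 25/64z².

Find x<0 with |R(x)|<1.
x=-1.12: |R|=0.3700
R=1: x+25/64x²=0 ⇒ x=−64/25=-2.5600; min R=1−1/(4·25/64)=0.3600>−1
Confirm numerically:
  x=-2.359: |R|=0.81478 <1
  x=-2.068: |R|=0.60256 <1
  x=-1.483: |R|=0.37610 <1
  x=-2.877: |R|=1.35625 >1
  x=-2.773: |R|=1.23072 >1
  x=-2.642: |R|=1.08463 >1
Interval (-2.5600, 0).

z∈(-2.5600,0).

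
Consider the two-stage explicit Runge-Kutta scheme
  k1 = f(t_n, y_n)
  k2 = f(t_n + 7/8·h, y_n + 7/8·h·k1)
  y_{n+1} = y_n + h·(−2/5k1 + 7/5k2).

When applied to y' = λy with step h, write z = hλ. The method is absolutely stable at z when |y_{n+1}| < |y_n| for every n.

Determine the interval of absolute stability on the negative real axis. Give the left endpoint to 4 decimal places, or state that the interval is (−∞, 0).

On y'=λy, z=hλ:
  k1=λy_n ⇒ h·k1=z·y_n;  k2=λ(1+7/8z)y_n ⇒ h·k2=z(1+7/8z)y_n
  y_{n+1}/y_n = 1 − 2/5z + 7/5z(1+7/8z) = 1 + z + 49/40z²
  so R(z) = 1 + z + 49/40z².

Boundary: |R(x)|=1, x<0.
x=-1.47: |R|=2.1771
R=1: x+49/40x²=0 ⇒ x=−40/49=-0.8163; min R=1−1/(4·49/40)=0.7959>−1
Confirm numerically:
  x=-0.679: |R|=0.88578 <1
  x=-0.635: |R|=0.85895 <1
  x=-0.550: |R|=0.82056 <1
  x=-1.079: |R|=1.34720 >1
  x=-0.869: |R|=1.05607 >1
  x=-0.848: |R|=1.03290 >1
Interval (-0.8163, 0).

(-0.8163, 0).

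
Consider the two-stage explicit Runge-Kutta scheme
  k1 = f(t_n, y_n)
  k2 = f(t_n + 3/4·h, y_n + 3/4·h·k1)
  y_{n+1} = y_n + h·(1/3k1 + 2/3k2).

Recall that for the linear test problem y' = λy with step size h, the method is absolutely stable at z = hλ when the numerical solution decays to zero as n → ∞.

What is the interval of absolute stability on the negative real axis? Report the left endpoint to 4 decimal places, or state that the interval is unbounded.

z∈(-2.0000,0).

With y'=λy (z=hλ):
  k1=λy_n ⇒ h·k1=z·y_n;  k2=λ(1+3/4z)y_n ⇒ h·k2=z(1+3/4z)y_n
  y_{n+1}/y_n = 1 + 1/3z + 2/3z(1+3/4z) = 1 + z + 1/2z²
  ⇒ R(z) = 1 + z + 1/2z².

Find x<0 with |R(x)|<1.
x=-1.39: |R|=0.5760
R=1: x+1/2x²=0 ⇒ x=−2=-2.0000; min R=1−1/(4·1/2)=0.5000>−1
Confirm numerically:
  x=-1.878: |R|=0.88544 <1
  x=-1.877: |R|=0.88456 <1
  x=-1.233: |R|=0.52714 <1
  x=-1.198: |R|=0.51960 <1
  x=-2.407: |R|=1.48982 >1
  x=-2.154: |R|=1.16586 >1
Interval (-2.0000, 0).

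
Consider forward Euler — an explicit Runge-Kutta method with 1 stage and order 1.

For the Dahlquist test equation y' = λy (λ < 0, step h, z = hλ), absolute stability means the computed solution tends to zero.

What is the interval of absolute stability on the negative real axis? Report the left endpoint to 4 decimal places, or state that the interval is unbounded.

z∈(-2.0000,0).

Test eqn y'=λy, z=hλ:
  order 1, 1-stage ⇒ R(z)=1+z
  (e.g. R(-1.41)=-0.41000, |R|=0.41000)

Need |R(x)|<1, x<0.
x=-1.41: |R|=0.4100
|R(-1.68)|=0.6800 |R(-1.58)|=0.5800 |R(-0.79)|=0.2100
Bisect:
  x_lo=-2.3803 |R|=1.3803  x_hi=-0.3961 |R|=0.6039
  mid=-1.38817 |R|=0.38817 →hi
  mid=-1.88422 |R|=0.88422 →hi
  mid=-2.13225 |R|=1.13225 →lo
  mid=-2.00823 |R|=1.00823 →lo
  mid=-1.94623 |R|=0.94623 →hi
  mid=-1.97723 |R|=0.97723 →hi
  mid=-1.99273 |R|=0.99273 →hi
  mid=-2.00048 |R|=1.00048 →lo
  mid=-1.99661 |R|=0.99661 →hi
  mid=-1.99855 |R|=0.99855 →hi
  ...
  [-2.00012,-2.00000] ⇒ x*=-2.0000
Interval (-2.0000, 0).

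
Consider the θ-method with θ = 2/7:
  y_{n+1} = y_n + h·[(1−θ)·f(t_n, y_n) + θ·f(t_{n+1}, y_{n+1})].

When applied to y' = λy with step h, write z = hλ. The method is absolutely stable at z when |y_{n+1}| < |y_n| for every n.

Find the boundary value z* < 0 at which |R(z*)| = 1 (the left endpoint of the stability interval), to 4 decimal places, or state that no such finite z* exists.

With y'=λy (z=hλ):
  y_{n+1} = y_n + z·[5/7·y_n + 2/7·y_{n+1}] ⇒ (1 − 2/7z)y_{n+1} = (1 + 5/7z)y_n
  Hence R(z) = (1 + 5/7z)/(1 − 2/7z).

Find x<0 with |R(x)|<1.
x=-1.23: |R|=0.0899
R=−1: 1+5/7x = −1+2/7x ⇒ -3/7x=2 ⇒ x=2/(-3/7)=-4.6667
Confirm numerically:
  x=-3.645: |R|=0.78551 <1
  x=-3.522: |R|=0.75548 <1
  x=-3.267: |R|=0.68974 <1
  x=-1.902: |R|=0.23232 <1
  x=-5.248: |R|=1.09968 >1
  x=-4.811: |R|=1.02605 >1
Interval (-4.6667, 0).

z* = -4.6667.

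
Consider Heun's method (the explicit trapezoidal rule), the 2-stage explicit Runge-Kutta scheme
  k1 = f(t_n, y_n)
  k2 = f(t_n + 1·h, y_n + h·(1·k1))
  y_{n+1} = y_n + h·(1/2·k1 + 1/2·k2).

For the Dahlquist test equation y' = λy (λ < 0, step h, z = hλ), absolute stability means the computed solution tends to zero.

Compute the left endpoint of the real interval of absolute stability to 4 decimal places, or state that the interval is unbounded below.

With y'=λy (z=hλ):
  order 2, 2-stage ⇒ R(z)=1+z+z^2/2
  (e.g. R(-0.39)=0.68605, |R|=0.68605)

Need |R(x)|<1, x<0.
x=-0.39: |R|=0.6861
|R(-1.63)|=0.6985 |R(-1.22)|=0.5242 |R(-0.91)|=0.5041
Bisect:
  x_lo=-2.4994 |R|=1.6241  x_hi=-0.2032 |R|=0.8175
  mid=-1.35128 |R|=0.56170 →hi
  mid=-1.92532 |R|=0.92811 →hi
  mid=-2.21235 |R|=1.23489 →lo
  mid=-2.06883 |R|=1.07120 →lo
  mid=-1.99708 |R|=0.99708 →hi
  mid=-2.03296 |R|=1.03350 →lo
  mid=-2.01502 |R|=1.01513 →lo
  ...
  [-2.00002,-1.99988] ⇒ x*=-2.0000
So |R|<1 on (-2.0000, 0).

z* = -2.0000.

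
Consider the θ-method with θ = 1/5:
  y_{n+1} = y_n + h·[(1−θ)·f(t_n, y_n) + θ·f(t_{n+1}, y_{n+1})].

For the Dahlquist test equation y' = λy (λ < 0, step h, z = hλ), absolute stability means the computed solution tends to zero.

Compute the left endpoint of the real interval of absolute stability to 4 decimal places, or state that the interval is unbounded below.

Test eqn y'=λy, z=hλ:
  y_{n+1} = y_n + z·[4/5·y_n + 1/5·y_{n+1}] ⇒ (1 − 1/5z)y_{n+1} = (1 + 4/5z)y_n
  R(z) = (1 + 4/5z)/(1 − 1/5z).

Find x<0 with |R(x)|<1.
x=-0.73: |R|=0.3630
R=−1: 1+4/5x = −1+1/5x ⇒ -3/5x=2 ⇒ x=2/(-3/5)=-3.3333
Confirm numerically:
  x=-3.278: |R|=0.97995 <1
  x=-2.333: |R|=0.59075 <1
  x=-1.755: |R|=0.29904 <1
  x=-3.917: |R|=1.19637 >1
  x=-3.665: |R|=1.11483 >1
Stable set (-3.3333, 0).

left endpoint -3.3333.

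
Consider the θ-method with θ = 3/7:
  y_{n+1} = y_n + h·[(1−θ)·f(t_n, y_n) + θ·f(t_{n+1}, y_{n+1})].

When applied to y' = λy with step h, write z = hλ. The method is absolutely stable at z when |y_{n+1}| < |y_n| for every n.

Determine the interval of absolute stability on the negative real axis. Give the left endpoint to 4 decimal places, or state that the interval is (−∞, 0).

Test eqn y'=λy, z=hλ:
  y_{n+1} = y_n + z·[4/7·y_n + 3/7·y_{n+1}] ⇒ (1 − 3/7z)y_{n+1} = (1 + 4/7z)y_n
  R(z) = (1 + 4/7z)/(1 − 3/7z).

Solve |R(x)|<1 on ℝ⁻.
x=-0.33: |R|=0.7109
R=−1: 1+4/7x = −1+3/7x ⇒ -1/7x=2 ⇒ x=2/(-1/7)=-14.0000
Confirm numerically:
  x=-13.149: |R|=0.98168 <1
  x=-6.708: |R|=0.73116 <1
  x=-5.698: |R|=0.65543 <1
  x=-14.354: |R|=1.00707 >1
  x=-14.346: |R|=1.00691 >1
Stable set (-14.0000, 0).

(-14.0000, 0).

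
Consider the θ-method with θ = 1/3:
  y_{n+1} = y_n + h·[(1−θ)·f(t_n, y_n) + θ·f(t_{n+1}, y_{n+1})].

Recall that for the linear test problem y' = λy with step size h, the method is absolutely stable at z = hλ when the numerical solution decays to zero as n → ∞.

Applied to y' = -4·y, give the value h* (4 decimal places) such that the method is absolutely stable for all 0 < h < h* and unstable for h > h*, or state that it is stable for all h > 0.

With y'=λy (z=hλ):
  y_{n+1} = y_n + z·[2/3·y_n + 1/3·y_{n+1}] ⇒ (1 − 1/3z)y_{n+1} = (1 + 2/3z)y_n
  so R(z) = (1 + 2/3z)/(1 − 1/3z).

Solve |R(x)|<1 on ℝ⁻.
x=-0.88: |R|=0.3196
R=−1: 1+2/3x = −1+1/3x ⇒ -1/3x=2 ⇒ x=2/(-1/3)=-6.0000
Confirm numerically:
  x=-4.981: |R|=0.87232 <1
  x=-3.866: |R|=0.68919 <1
  x=-2.582: |R|=0.38767 <1
  x=-6.469: |R|=1.04953 >1
  x=-6.382: |R|=1.04072 >1
  x=-6.148: |R|=1.01618 >1
Stable set (-6.0000, 0).

(-6.0000,0); λ=-4 ⇒ h* = (6)/4 = 1.5000.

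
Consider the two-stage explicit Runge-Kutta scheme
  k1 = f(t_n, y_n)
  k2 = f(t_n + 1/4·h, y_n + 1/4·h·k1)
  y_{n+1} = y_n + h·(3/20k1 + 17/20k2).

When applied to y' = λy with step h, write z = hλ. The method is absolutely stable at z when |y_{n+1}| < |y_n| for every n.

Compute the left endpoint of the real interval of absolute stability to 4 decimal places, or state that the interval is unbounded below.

With y'=λy (z=hλ):
  k1=λy_n ⇒ h·k1=z·y_n;  k2=λ(1+1/4z)y_n ⇒ h·k2=z(1+1/4z)y_n
  y_{n+1}/y_n = 1 + 3/20z + 17/20z(1+1/4z) = 1 + z + 17/80z²
  R(z) = 1 + z + 17/80z².

Solve |R(x)|<1 on ℝ⁻.
x=-1.25: |R|=0.0820
R=1: x+17/80x²=0 ⇒ x=−80/17=-4.7059; min R=1−1/(4·17/80)=-0.1765>−1
Confirm numerically:
  x=-4.510: |R|=0.81227 <1
  x=-3.689: |R|=0.20285 <1
  x=-3.427: |R|=0.06867 <1
  x=-5.090: |R|=1.41547 >1
  x=-5.035: |R|=1.35214 >1
  x=-4.856: |R|=1.15491 >1
Interval (-4.7059, 0).

left endpoint -4.7059.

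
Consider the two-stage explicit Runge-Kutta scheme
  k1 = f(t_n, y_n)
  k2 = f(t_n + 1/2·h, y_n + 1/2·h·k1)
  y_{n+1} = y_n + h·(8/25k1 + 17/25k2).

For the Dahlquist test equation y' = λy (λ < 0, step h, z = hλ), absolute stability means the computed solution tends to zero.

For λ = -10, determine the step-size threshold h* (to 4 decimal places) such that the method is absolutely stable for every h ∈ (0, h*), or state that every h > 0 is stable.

On y'=λy, z=hλ:
  k1=λy_n ⇒ h·k1=z·y_n;  k2=λ(1+1/2z)y_n ⇒ h·k2=z(1+1/2z)y_n
  y_{n+1}/y_n = 1 + 8/25z + 17/25z(1+1/2z) = 1 + z + 17/50z²
  ⇒ R(z) = 1 + z + 17/50z².

Need |R(x)|<1, x<0.
x=-0.64: |R|=0.4993
R=1: x+17/50x²=0 ⇒ x=−50/17=-2.9412; min R=1−1/(4·17/50)=0.2647>−1
Confirm numerically:
  x=-2.600: |R|=0.69840 <1
  x=-1.679: |R|=0.27947 <1
  x=-1.567: |R|=0.26787 <1
  x=-1.558: |R|=0.26730 <1
  x=-3.487: |R|=1.64712 >1
  x=-3.281: |R|=1.37909 >1
  x=-3.000: |R|=1.06000 >1
Stable set (-2.9412, 0).

(-2.9412,0); λ=-10 ⇒ h* = (50/17)/10 = 0.2941.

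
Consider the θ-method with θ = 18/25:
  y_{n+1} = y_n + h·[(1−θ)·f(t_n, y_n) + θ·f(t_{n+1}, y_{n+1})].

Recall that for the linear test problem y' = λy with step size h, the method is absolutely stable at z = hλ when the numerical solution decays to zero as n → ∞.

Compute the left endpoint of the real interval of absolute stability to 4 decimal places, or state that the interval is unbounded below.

(−∞, 0) — no finite endpoint.

Test eqn y'=λy, z=hλ:
  y_{n+1} = y_n + z·[7/25·y_n + 18/25·y_{n+1}] ⇒ (1 − 18/25z)y_{n+1} = (1 + 7/25z)y_n
  R(z) = (1 + 7/25z)/(1 − 18/25z).

Boundary: |R(x)|=1, x<0.
x=-0.79: |R|=0.4964
x=-2: |R|=0.1803
x=-10: |R|=0.2195
x=-100: |R|=0.3699
θ=18/25≥1/2 ⇒ |1+7/25x|<|1−18/25x| ∀x<0 ⇒ stable on all of ℝ⁻.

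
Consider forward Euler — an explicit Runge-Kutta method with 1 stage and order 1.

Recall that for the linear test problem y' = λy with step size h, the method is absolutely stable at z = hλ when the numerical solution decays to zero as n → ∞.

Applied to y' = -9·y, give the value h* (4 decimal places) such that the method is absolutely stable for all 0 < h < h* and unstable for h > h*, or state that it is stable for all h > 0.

Test eqn y'=λy, z=hλ:
  order 1, 1-stage ⇒ R(z)=1+z
  (e.g. R(-1.32)=-0.32000, |R|=0.32000)

Need |R(x)|<1, x<0.
x=-1.32: |R|=0.3200
|R(-0.79)|=0.2100 |R(-0.58)|=0.4200 |R(-0.54)|=0.4600
Bisect:
  x_lo=-2.3407 |R|=1.3407  x_hi=-0.2109 |R|=0.7891
  mid=-1.27582 |R|=0.27582 →hi
  mid=-1.80828 |R|=0.80828 →hi
  mid=-2.07451 |R|=1.07451 →lo
  mid=-1.94139 |R|=0.94139 →hi
  mid=-2.00795 |R|=1.00795 →lo
  mid=-1.97467 |R|=0.97467 →hi
  mid=-1.99131 |R|=0.99131 →hi
  mid=-1.99963 |R|=0.99963 →hi
  mid=-2.00379 |R|=1.00379 →lo
  ...
  [-2.00002,-1.99989] ⇒ x*=-2.0000
Interval (-2.0000, 0).

(-2.0000,0); λ=-9 ⇒ h* = 0.2222.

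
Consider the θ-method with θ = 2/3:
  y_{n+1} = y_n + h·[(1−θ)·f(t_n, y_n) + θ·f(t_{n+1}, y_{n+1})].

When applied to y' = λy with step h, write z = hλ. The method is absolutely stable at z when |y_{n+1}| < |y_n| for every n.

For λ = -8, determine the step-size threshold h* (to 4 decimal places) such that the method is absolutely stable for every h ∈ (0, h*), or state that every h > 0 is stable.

With y'=λy (z=hλ):
  y_{n+1} = y_n + z·[1/3·y_n + 2/3·y_{n+1}] ⇒ (1 − 2/3z)y_{n+1} = (1 + 1/3z)y_n
  R(z) = (1 + 1/3z)/(1 − 2/3z).

Boundary: |R(x)|=1, x<0.
x=-0.39: |R|=0.6905
x=-2: |R|=0.1429
x=-10: |R|=0.3043
x=-100: |R|=0.4778
θ=2/3≥1/2 ⇒ |1+1/3x|<|1−2/3x| ∀x<0 ⇒ stable on all of ℝ⁻.

(−∞, 0) — no finite endpoint. Any h>0 works for λ=-8.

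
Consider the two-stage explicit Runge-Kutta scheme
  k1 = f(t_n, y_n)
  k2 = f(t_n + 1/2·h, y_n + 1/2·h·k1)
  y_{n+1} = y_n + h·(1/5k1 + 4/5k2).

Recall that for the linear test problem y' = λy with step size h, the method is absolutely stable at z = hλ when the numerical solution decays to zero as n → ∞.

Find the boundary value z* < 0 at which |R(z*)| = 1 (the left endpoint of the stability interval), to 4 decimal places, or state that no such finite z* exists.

left endpoint -2.5000.

With y'=λy (z=hλ):
  k1=λy_n ⇒ h·k1=z·y_n;  k2=λ(1+1/2z)y_n ⇒ h·k2=z(1+1/2z)y_n
  y_{n+1}/y_n = 1 + 1/5z + 4/5z(1+1/2z) = 1 + z + 2/5z²
  R(z) = 1 + z + 2/5z².

Solve |R(x)|<1 on ℝ⁻.
x=-0.83: |R|=0.4456
R=1: x+2/5x²=0 ⇒ x=−5/2=-2.5000; min R=1−1/(4·2/5)=0.3750>−1
Confirm numerically:
  x=-2.333: |R|=0.84416 <1
  x=-1.868: |R|=0.52777 <1
  x=-1.805: |R|=0.49821 <1
  x=-3.076: |R|=1.70871 >1
  x=-2.854: |R|=1.40413 >1
Interval (-2.5000, 0).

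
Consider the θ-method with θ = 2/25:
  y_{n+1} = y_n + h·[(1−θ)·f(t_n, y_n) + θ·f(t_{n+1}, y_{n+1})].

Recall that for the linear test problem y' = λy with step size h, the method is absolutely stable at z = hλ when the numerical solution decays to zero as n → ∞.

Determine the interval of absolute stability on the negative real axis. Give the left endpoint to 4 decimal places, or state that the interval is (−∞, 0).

(-2.3810, 0).

Test eqn y'=λy, z=hλ:
  y_{n+1} = y_n + z·[23/25·y_n + 2/25·y_{n+1}] ⇒ (1 − 2/25z)y_{n+1} = (1 + 23/25z)y_n
  so R(z) = (1 + 23/25z)/(1 − 2/25z).

Need |R(x)|<1, x<0.
x=-1.54: |R|=0.3711
R=−1: 1+23/25x = −1+2/25x ⇒ -21/25x=2 ⇒ x=2/(-21/25)=-2.3810
Confirm numerically:
  x=-2.113: |R|=0.80747 <1
  x=-2.095: |R|=0.79428 <1
  x=-2.027: |R|=0.74417 <1
  x=-2.933: |R|=1.37559 >1
  x=-2.670: |R|=1.20007 >1
  x=-2.436: |R|=1.03870 >1
Stable set (-2.3810, 0).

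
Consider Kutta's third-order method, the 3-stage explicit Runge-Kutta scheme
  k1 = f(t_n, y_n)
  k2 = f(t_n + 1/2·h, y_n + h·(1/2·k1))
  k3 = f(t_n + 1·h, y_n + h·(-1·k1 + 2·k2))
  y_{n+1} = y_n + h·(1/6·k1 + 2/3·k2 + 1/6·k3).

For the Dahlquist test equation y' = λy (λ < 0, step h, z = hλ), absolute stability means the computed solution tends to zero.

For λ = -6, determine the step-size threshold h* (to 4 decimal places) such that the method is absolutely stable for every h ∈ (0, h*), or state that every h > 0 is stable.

(-2.5127,0); λ=-6 ⇒ h* = 0.4188.

Set f=λy, z=hλ:
  order 3, 3-stage ⇒ R(z)=1+z+z^2/2+z^3/6
  (e.g. R(-0.55)=0.57352, |R|=0.57352)

Need |R(x)|<1, x<0.
x=-0.55: |R|=0.5735
|R(-2.48)|=0.9470 |R(-1.16)|=0.2527 |R(-0.8)|=0.4347
Bisect:
  x_lo=-3.2049 |R|=2.5556  x_hi=-0.2351 |R|=0.7904
  mid=-1.71996 |R|=0.08885 →hi
  mid=-2.46241 |R|=0.91914 →hi
  mid=-2.83364 |R|=1.61101 →lo
  mid=-2.64803 |R|=1.23669 →lo
  mid=-2.55522 |R|=1.07122 →lo
  mid=-2.50882 |R|=0.99355 →hi
  mid=-2.53202 |R|=1.03197 →lo
  mid=-2.52042 |R|=1.01266 →lo
  mid=-2.51462 |R|=1.00308 →lo
  mid=-2.51172 |R|=0.99831 →hi
  ...
  [-2.51281,-2.51262] ⇒ x*=-2.5127
Interval (-2.5127, 0).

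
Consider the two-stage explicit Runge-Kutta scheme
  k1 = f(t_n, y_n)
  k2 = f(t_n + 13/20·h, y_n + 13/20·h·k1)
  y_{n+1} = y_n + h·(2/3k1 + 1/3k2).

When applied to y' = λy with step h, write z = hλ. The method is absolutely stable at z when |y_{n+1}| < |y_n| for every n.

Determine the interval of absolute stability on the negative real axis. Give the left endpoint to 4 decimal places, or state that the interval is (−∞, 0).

(-4.6154, 0).

With y'=λy (z=hλ):
  k1=λy_n ⇒ h·k1=z·y_n;  k2=λ(1+13/20z)y_n ⇒ h·k2=z(1+13/20z)y_n
  y_{n+1}/y_n = 1 + 2/3z + 1/3z(1+13/20z) = 1 + z + 13/60z²
  ⇒ R(z) = 1 + z + 13/60z².

Boundary: |R(x)|=1, x<0.
x=-1.26: |R|=0.0840
R=1: x+13/60x²=0 ⇒ x=−60/13=-4.6154; min R=1−1/(4·13/60)=-0.1538>−1
Confirm numerically:
  x=-4.338: |R|=0.73929 <1
  x=-3.104: |R|=0.01646 <1
  x=-2.197: |R|=0.15119 <1
  x=-2.050: |R|=0.13946 <1
  x=-5.027: |R|=1.44832 >1
  x=-4.976: |R|=1.38879 >1
Stable set (-4.6154, 0).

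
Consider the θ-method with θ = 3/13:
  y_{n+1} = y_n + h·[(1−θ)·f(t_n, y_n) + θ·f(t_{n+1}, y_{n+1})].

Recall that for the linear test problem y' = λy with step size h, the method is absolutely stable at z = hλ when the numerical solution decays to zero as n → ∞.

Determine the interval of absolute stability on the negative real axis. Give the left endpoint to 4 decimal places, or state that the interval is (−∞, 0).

With y'=λy (z=hλ):
  y_{n+1} = y_n + z·[10/13·y_n + 3/13·y_{n+1}] ⇒ (1 − 3/13z)y_{n+1} = (1 + 10/13z)y_n
  R(z) = (1 + 10/13z)/(1 − 3/13z).

Find x<0 with |R(x)|<1.
x=-0.42: |R|=0.6171
R=−1: 1+10/13x = −1+3/13x ⇒ -7/13x=2 ⇒ x=2/(-7/13)=-3.7143
Confirm numerically:
  x=-3.563: |R|=0.95530 <1
  x=-3.171: |R|=0.83108 <1
  x=-3.113: |R|=0.81159 <1
  x=-1.756: |R|=0.24962 <1
  x=-4.293: |R|=1.15654 >1
  x=-3.891: |R|=1.05014 >1
Stable set (-3.7143, 0).

(-3.7143, 0).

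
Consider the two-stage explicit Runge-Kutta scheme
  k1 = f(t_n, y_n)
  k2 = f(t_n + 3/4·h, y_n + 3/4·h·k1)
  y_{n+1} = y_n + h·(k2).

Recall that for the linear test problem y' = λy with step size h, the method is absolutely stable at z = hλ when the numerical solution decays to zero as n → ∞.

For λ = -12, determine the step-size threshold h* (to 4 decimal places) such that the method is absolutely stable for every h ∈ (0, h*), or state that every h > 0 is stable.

On y'=λy, z=hλ:
  k1=λy_n ⇒ h·k1=z·y_n;  k2=λ(1+3/4z)y_n ⇒ h·k2=z(1+3/4z)y_n
  y_{n+1}/y_n = 1 + z(1+3/4z) = 1 + z + 3/4z²
  so R(z) = 1 + z + 3/4z².

Need |R(x)|<1, x<0.
x=-1.08: |R|=0.7948
R=1: x+3/4x²=0 ⇒ x=−4/3=-1.3333; min R=1−1/(4·3/4)=0.6667>−1
Confirm numerically:
  x=-1.308: |R|=0.97515 <1
  x=-1.158: |R|=0.84772 <1
  x=-1.124: |R|=0.82353 <1
  x=-0.764: |R|=0.67377 <1
  x=-1.836: |R|=1.69217 >1
  x=-1.514: |R|=1.20515 >1
  x=-1.427: |R|=1.10025 >1
Interval (-1.3333, 0).

(-1.3333,0); λ=-12 ⇒ h* = (4/3)/12 = 0.1111.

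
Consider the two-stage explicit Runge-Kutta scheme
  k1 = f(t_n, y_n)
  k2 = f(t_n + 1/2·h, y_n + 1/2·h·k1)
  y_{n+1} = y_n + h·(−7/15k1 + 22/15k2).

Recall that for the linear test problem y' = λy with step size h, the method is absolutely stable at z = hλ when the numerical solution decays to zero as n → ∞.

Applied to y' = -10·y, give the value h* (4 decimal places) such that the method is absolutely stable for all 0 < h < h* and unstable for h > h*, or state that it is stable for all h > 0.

(-1.3636,0); λ=-10 ⇒ h* = (15/11)/10 = 0.1364.

On y'=λy, z=hλ:
  k1=λy_n ⇒ h·k1=z·y_n;  k2=λ(1+1/2z)y_n ⇒ h·k2=z(1+1/2z)y_n
  y_{n+1}/y_n = 1 − 7/15z + 22/15z(1+1/2z) = 1 + z + 11/15z²
  so R(z) = 1 + z + 11/15z².

Boundary: |R(x)|=1, x<0.
x=-1.4: |R|=1.0373
R=1: x+11/15x²=0 ⇒ x=−15/11=-1.3636; min R=1−1/(4·11/15)=0.6591>−1
Confirm numerically:
  x=-1.061: |R|=0.76453 <1
  x=-1.023: |R|=0.74445 <1
  x=-0.775: |R|=0.66546 <1
  x=-0.647: |R|=0.65998 <1
  x=-1.679: |R|=1.38830 >1
  x=-1.517: |R|=1.17061 >1
Stable set (-1.3636, 0).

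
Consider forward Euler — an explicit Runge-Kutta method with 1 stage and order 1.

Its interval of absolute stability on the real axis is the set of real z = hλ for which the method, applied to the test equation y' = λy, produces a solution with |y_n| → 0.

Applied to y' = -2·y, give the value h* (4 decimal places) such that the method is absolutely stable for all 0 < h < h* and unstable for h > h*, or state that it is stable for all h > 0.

(-2.0000,0); λ=-2 ⇒ h* = 1.0000.

On y'=λy, z=hλ:
  order 1, 1-stage ⇒ R(z)=1+z
  (e.g. R(-0.7)=0.30000, |R|=0.30000)

Find x<0 with |R(x)|<1.
x=-0.7: |R|=0.3000
|R(-1.13)|=0.1300 |R(-0.91)|=0.0900 |R(-0.63)|=0.3700
Bisect:
  x_lo=-2.3470 |R|=1.3470  x_hi=-0.3016 |R|=0.6984
  mid=-1.32427 |R|=0.32427 →hi
  mid=-1.83562 |R|=0.83562 →hi
  mid=-2.09129 |R|=1.09129 →lo
  mid=-1.96346 |R|=0.96346 →hi
  mid=-2.02738 |R|=1.02738 →lo
  mid=-1.99542 |R|=0.99542 →hi
  mid=-2.01140 |R|=1.01140 →lo
  mid=-2.00341 |R|=1.00341 →lo
  ...
  [-2.00004,-1.99991] ⇒ x*=-2.0000
So |R|<1 on (-2.0000, 0).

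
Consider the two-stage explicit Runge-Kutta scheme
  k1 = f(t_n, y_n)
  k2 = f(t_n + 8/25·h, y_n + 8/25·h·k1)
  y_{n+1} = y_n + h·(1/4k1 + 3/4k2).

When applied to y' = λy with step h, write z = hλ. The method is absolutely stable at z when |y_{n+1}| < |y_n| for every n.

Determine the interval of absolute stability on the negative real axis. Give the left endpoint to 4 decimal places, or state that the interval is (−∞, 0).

z∈(-4.1667,0).

On y'=λy, z=hλ:
  k1=λy_n ⇒ h·k1=z·y_n;  k2=λ(1+8/25z)y_n ⇒ h·k2=z(1+8/25z)y_n
  y_{n+1}/y_n = 1 + 1/4z + 3/4z(1+8/25z) = 1 + z + 6/25z²
  Hence R(z) = 1 + z + 6/25z².

Find x<0 with |R(x)|<1.
x=-1.17: |R|=0.1585
R=1: x+6/25x²=0 ⇒ x=−25/6=-4.1667; min R=1−1/(4·6/25)=-0.0417>−1
Confirm numerically:
  x=-3.490: |R|=0.43322 <1
  x=-3.055: |R|=0.18493 <1
  x=-2.074: |R|=0.04165 <1
  x=-4.668: |R|=1.56165 >1
  x=-4.622: |R|=1.50509 >1
  x=-4.609: |R|=1.48929 >1
Interval (-4.1667, 0).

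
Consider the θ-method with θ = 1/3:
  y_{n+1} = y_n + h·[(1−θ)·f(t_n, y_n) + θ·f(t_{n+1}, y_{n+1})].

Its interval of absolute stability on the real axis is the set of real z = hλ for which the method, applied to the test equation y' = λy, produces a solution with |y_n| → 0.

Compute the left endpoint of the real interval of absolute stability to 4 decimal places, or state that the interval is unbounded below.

z* = -6.0000.

With y'=λy (z=hλ):
  y_{n+1} = y_n + z·[2/3·y_n + 1/3·y_{n+1}] ⇒ (1 − 1/3z)y_{n+1} = (1 + 2/3z)y_n
  so R(z) = (1 + 2/3z)/(1 − 1/3z).

Need |R(x)|<1, x<0.
x=-1.14: |R|=0.1739
R=−1: 1+2/3x = −1+1/3x ⇒ -1/3x=2 ⇒ x=2/(-1/3)=-6.0000
Confirm numerically:
  x=-4.888: |R|=0.85903 <1
  x=-4.140: |R|=0.73950 <1
  x=-3.535: |R|=0.62280 <1
  x=-2.532: |R|=0.37310 <1
  x=-6.592: |R|=1.06172 >1
  x=-6.142: |R|=1.01553 >1
Interval (-6.0000, 0).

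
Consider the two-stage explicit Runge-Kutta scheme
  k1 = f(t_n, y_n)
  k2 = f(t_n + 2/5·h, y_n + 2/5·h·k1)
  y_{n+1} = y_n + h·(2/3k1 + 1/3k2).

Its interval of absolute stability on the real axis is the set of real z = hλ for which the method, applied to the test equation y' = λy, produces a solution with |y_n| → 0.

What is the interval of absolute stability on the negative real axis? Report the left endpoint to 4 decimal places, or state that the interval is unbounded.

On y'=λy, z=hλ:
  k1=λy_n ⇒ h·k1=z·y_n;  k2=λ(1+2/5z)y_n ⇒ h·k2=z(1+2/5z)y_n
  y_{n+1}/y_n = 1 + 2/3z + 1/3z(1+2/5z) = 1 + z + 2/15z²
  Hence R(z) = 1 + z + 2/15z².

Boundary: |R(x)|=1, x<0.
x=-1.13: |R|=0.0403
R=1: x+2/15x²=0 ⇒ x=−15/2=-7.5000; min R=1−1/(4·2/15)=-0.8750>−1
Confirm numerically:
  x=-5.844: |R|=0.29036 <1
  x=-4.766: |R|=0.73737 <1
  x=-4.752: |R|=0.74113 <1
  x=-3.076: |R|=0.81443 <1
  x=-7.874: |R|=1.39265 >1
  x=-7.581: |R|=1.08187 >1
  x=-7.523: |R|=1.02307 >1
Interval (-7.5000, 0).

(-7.5000, 0).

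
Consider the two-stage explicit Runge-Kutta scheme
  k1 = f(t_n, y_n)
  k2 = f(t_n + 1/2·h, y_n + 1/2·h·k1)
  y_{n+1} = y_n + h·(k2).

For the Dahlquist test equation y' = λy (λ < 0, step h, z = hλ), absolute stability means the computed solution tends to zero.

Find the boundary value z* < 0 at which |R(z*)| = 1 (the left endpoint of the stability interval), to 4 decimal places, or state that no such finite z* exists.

left endpoint -2.0000.

Set f=λy, z=hλ:
  k1=λy_n ⇒ h·k1=z·y_n;  k2=λ(1+1/2z)y_n ⇒ h·k2=z(1+1/2z)y_n
  y_{n+1}/y_n = 1 + z(1+1/2z) = 1 + z + 1/2z²
  R(z) = 1 + z + 1/2z².

Boundary: |R(x)|=1, x<0.
x=-1.69: |R|=0.7380
R=1: x+1/2x²=0 ⇒ x=−2=-2.0000; min R=1−1/(4·1/2)=0.5000>−1
Confirm numerically:
  x=-1.843: |R|=0.85532 <1
  x=-1.489: |R|=0.61956 <1
  x=-1.053: |R|=0.50140 <1
  x=-2.548: |R|=1.69815 >1
  x=-2.537: |R|=1.68118 >1
  x=-2.400: |R|=1.48000 >1
Stable set (-2.0000, 0).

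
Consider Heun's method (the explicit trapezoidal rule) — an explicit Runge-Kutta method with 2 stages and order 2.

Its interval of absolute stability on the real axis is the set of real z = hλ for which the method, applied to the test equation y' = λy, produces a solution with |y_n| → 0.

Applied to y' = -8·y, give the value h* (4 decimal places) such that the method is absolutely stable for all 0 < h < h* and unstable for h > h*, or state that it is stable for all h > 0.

(-2.0000,0); λ=-8 ⇒ h* = 0.2500.

On y'=λy, z=hλ:
  order 2, 2-stage ⇒ R(z)=1+z+z^2/2
  (e.g. R(-0.81)=0.51805, |R|=0.51805)

Boundary: |R(x)|=1, x<0.
x=-0.81: |R|=0.5181
|R(-1.8)|=0.8200 |R(-1.02)|=0.5002 |R(-0.59)|=0.5840
Bisect:
  x_lo=-2.5149 |R|=1.6474  x_hi=-0.3912 |R|=0.6853
  mid=-1.45306 |R|=0.60263 →hi
  mid=-1.98397 |R|=0.98410 →hi
  mid=-2.24943 |R|=1.28053 →lo
  mid=-2.11670 |R|=1.12351 →lo
  mid=-2.05033 |R|=1.05160 →lo
  mid=-2.01715 |R|=1.01730 →lo
  mid=-2.00056 |R|=1.00056 →lo
  mid=-1.99227 |R|=0.99230 →hi
  mid=-1.99641 |R|=0.99642 →hi
  mid=-1.99849 |R|=0.99849 →hi
  ...
  [-2.00004,-1.99991] ⇒ x*=-2.0000
Interval (-2.0000, 0).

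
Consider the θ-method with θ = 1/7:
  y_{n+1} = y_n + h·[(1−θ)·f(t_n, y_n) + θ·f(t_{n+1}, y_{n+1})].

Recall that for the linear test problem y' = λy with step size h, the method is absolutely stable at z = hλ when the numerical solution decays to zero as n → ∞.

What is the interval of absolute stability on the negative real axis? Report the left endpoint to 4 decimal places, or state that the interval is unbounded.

On y'=λy, z=hλ:
  y_{n+1} = y_n + z·[6/7·y_n + 1/7·y_{n+1}] ⇒ (1 − 1/7z)y_{n+1} = (1 + 6/7z)y_n
  R(z) = (1 + 6/7z)/(1 − 1/7z).

Solve |R(x)|<1 on ℝ⁻.
x=-1.8: |R|=0.4318
R=−1: 1+6/7x = −1+1/7x ⇒ -5/7x=2 ⇒ x=2/(-5/7)=-2.8000
Confirm numerically:
  x=-2.650: |R|=0.92228 <1
  x=-2.615: |R|=0.90380 <1
  x=-1.821: |R|=0.44507 <1
  x=-1.647: |R|=0.33329 <1
  x=-3.157: |R|=1.17574 >1
  x=-3.066: |R|=1.13213 >1
  x=-3.049: |R|=1.12389 >1
So |R|<1 on (-2.8000, 0).

(-2.8000, 0).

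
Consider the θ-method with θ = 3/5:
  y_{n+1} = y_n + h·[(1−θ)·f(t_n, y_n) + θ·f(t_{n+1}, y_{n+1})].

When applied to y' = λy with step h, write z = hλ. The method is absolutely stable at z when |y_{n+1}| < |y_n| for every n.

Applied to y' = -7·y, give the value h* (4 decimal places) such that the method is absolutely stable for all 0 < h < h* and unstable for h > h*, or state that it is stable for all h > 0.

unbounded; (−∞, 0). Any h>0 works for λ=-7.

With y'=λy (z=hλ):
  y_{n+1} = y_n + z·[2/5·y_n + 3/5·y_{n+1}] ⇒ (1 − 3/5z)y_{n+1} = (1 + 2/5z)y_n
  Hence R(z) = (1 + 2/5z)/(1 − 3/5z).

Boundary: |R(x)|=1, x<0.
x=-0.94: |R|=0.3990
x=-2: |R|=0.0909
x=-10: |R|=0.4286
x=-100: |R|=0.6393
θ=3/5≥1/2 ⇒ |1+2/5x|<|1−3/5x| ∀x<0 ⇒ unbounded interval.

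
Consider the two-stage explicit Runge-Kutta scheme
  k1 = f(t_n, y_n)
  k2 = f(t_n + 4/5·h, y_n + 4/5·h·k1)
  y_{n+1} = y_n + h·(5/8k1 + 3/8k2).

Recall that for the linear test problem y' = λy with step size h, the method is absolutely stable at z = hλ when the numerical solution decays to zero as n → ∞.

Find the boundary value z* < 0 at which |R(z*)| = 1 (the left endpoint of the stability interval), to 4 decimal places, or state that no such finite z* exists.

With y'=λy (z=hλ):
  k1=λy_n ⇒ h·k1=z·y_n;  k2=λ(1+4/5z)y_n ⇒ h·k2=z(1+4/5z)y_n
  y_{n+1}/y_n = 1 + 5/8z + 3/8z(1+4/5z) = 1 + z + 3/10z²
  Hence R(z) = 1 + z + 3/10z².

Solve |R(x)|<1 on ℝ⁻.
x=-0.54: |R|=0.5475
R=1: x+3/10x²=0 ⇒ x=−10/3=-3.3333; min R=1−1/(4·3/10)=0.1667>−1
Confirm numerically:
  x=-3.253: |R|=0.92160 <1
  x=-2.857: |R|=0.59173 <1
  x=-2.830: |R|=0.57267 <1
  x=-2.595: |R|=0.42521 <1
  x=-3.927: |R|=1.69940 >1
  x=-3.747: |R|=1.46500 >1
  x=-3.723: |R|=1.43522 >1
So |R|<1 on (-3.3333, 0).

left endpoint -3.3333.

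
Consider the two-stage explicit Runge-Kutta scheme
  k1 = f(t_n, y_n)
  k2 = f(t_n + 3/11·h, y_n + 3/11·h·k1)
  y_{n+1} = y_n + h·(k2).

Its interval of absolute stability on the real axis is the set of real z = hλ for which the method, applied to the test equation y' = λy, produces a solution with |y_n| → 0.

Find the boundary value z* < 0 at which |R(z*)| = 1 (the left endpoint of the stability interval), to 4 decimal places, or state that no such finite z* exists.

On y'=λy, z=hλ:
  k1=λy_n ⇒ h·k1=z·y_n;  k2=λ(1+3/11z)y_n ⇒ h·k2=z(1+3/11z)y_n
  y_{n+1}/y_n = 1 + z(1+3/11z) = 1 + z + 3/11z²
  ⇒ R(z) = 1 + z + 3/11z².

Solve |R(x)|<1 on ℝ⁻.
x=-0.39: |R|=0.6515
R=1: x+3/11x²=0 ⇒ x=−11/3=-3.6667; min R=1−1/(4·3/11)=0.0833>−1
Confirm numerically:
  x=-3.607: |R|=0.94130 <1
  x=-3.181: |R|=0.57866 <1
  x=-3.154: |R|=0.55901 <1
  x=-2.058: |R|=0.09710 <1
  x=-4.220: |R|=1.63684 >1
  x=-4.011: |R|=1.37667 >1
Interval (-3.6667, 0).

left endpoint -3.6667.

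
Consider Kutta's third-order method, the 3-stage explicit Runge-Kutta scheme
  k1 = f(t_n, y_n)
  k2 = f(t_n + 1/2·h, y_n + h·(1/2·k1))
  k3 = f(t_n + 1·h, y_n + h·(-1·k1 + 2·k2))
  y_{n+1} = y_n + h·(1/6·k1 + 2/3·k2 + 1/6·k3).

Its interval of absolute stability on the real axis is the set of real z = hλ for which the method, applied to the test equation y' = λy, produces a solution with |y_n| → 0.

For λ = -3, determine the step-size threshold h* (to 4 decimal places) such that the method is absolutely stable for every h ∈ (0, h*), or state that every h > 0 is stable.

(-2.5127,0); λ=-3 ⇒ h* = 0.8376.

With y'=λy (z=hλ):
  order 3, 3-stage ⇒ R(z)=1+z+z^2/2+z^3/6
  (e.g. R(-0.93)=0.36839, |R|=0.36839)

Solve |R(x)|<1 on ℝ⁻.
x=-0.93: |R|=0.3684
|R(-2.78)|=1.4966 |R(-1.44)|=0.0991 |R(-1.27)|=0.1951
Bisect:
  x_lo=-2.9554 |R|=1.8905  x_hi=-0.1352 |R|=0.8735
  mid=-1.54533 |R|=0.03364 →hi
  mid=-2.25037 |R|=0.61766 →hi
  mid=-2.60289 |R|=1.15448 →lo
  mid=-2.42663 |R|=0.86391 →hi
  mid=-2.51476 |R|=1.00331 →lo
  mid=-2.47069 |R|=0.93218 →hi
  mid=-2.49273 |R|=0.96739 →hi
  ...
  [-2.51287,-2.51269] ⇒ x*=-2.5127
Interval (-2.5127, 0).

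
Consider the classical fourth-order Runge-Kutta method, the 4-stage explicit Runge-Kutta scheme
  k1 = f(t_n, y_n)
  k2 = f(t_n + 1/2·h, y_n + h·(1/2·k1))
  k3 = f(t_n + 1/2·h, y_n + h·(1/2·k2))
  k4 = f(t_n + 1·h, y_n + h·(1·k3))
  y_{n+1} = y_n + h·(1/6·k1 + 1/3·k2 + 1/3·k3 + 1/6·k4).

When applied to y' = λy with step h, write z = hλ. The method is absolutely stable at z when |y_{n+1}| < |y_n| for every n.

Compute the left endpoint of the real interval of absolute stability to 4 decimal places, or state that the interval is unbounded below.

z* = -2.7853.

Test eqn y'=λy, z=hλ:
  order 4, 4-stage ⇒ R(z)=1+z+z^2/2+z^3/6+z^4/24
  (e.g. R(-0.66)=0.51779, |R|=0.51779)

Need |R(x)|<1, x<0.
x=-0.66: |R|=0.5178
|R(-1.96)|=0.3208 |R(-1.9)|=0.3048 |R(-1.8)|=0.2854
Bisect:
  x_lo=-3.3863 |R|=2.3542  x_hi=-0.1738 |R|=0.8404
  mid=-1.78006 |R|=0.28253 →hi
  mid=-2.58317 |R|=0.73565 →hi
  mid=-2.98473 |R|=1.34475 →lo
  mid=-2.78395 |R|=0.99798 →hi
  mid=-2.88434 |R|=1.15990 →lo
  mid=-2.83415 |R|=1.07619 →lo
  mid=-2.80905 |R|=1.03641 →lo
  ...
  [-2.78533,-2.78513] ⇒ x*=-2.7853
Stable set (-2.7853, 0).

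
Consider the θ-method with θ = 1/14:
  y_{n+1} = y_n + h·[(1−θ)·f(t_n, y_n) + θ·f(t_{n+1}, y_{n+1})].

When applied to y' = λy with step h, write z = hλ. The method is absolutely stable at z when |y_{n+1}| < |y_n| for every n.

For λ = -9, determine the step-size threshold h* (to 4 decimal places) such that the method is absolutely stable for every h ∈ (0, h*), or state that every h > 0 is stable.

Test eqn y'=λy, z=hλ:
  y_{n+1} = y_n + z·[13/14·y_n + 1/14·y_{n+1}] ⇒ (1 − 1/14z)y_{n+1} = (1 + 13/14z)y_n
  ⇒ R(z) = (1 + 13/14z)/(1 − 1/14z).

Boundary: |R(x)|=1, x<0.
x=-1.69: |R|=0.5080
R=−1: 1+13/14x = −1+1/14x ⇒ -6/7x=2 ⇒ x=2/(-6/7)=-2.3333
Confirm numerically:
  x=-2.238: |R|=0.92955 <1
  x=-1.790: |R|=0.58708 <1
  x=-1.652: |R|=0.47764 <1
  x=-1.561: |R|=0.40441 <1
  x=-2.897: |R|=1.40031 >1
  x=-2.824: |R|=1.34998 >1
  x=-2.505: |R|=1.12481 >1
So |R|<1 on (-2.3333, 0).

(-2.3333,0); λ=-9 ⇒ h* = (7/3)/9 = 0.2593.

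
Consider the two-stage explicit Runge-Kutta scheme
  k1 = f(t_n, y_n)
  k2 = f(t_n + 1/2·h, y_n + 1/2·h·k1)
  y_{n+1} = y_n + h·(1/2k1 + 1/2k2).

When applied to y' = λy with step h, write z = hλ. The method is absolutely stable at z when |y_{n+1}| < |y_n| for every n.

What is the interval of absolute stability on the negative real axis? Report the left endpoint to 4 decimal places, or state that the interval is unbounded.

(-4.0000, 0).

On y'=λy, z=hλ:
  k1=λy_n ⇒ h·k1=z·y_n;  k2=λ(1+1/2z)y_n ⇒ h·k2=z(1+1/2z)y_n
  y_{n+1}/y_n = 1 + 1/2z + 1/2z(1+1/2z) = 1 + z + 1/4z²
  R(z) = 1 + z + 1/4z².

Find x<0 with |R(x)|<1.
x=-0.35: |R|=0.6806
R=1: x+1/4x²=0 ⇒ x=−4=-4.0000; min R=1−1/(4·1/4)=0.0000>−1
Confirm numerically:
  x=-3.730: |R|=0.74822 <1
  x=-3.715: |R|=0.73531 <1
  x=-3.662: |R|=0.69056 <1
  x=-4.461: |R|=1.51413 >1
  x=-4.389: |R|=1.42683 >1
  x=-4.154: |R|=1.15993 >1
Stable set (-4.0000, 0).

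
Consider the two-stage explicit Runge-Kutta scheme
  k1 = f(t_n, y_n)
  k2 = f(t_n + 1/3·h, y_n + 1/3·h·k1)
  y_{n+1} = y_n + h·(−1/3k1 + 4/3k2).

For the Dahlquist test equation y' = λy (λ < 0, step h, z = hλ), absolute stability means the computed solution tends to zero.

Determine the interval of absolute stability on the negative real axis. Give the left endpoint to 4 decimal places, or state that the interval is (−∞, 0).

(-2.2500, 0).

Test eqn y'=λy, z=hλ:
  k1=λy_n ⇒ h·k1=z·y_n;  k2=λ(1+1/3z)y_n ⇒ h·k2=z(1+1/3z)y_n
  y_{n+1}/y_n = 1 − 1/3z + 4/3z(1+1/3z) = 1 + z + 4/9z²
  ⇒ R(z) = 1 + z + 4/9z².

Boundary: |R(x)|=1, x<0.
x=-0.87: |R|=0.4664
R=1: x+4/9x²=0 ⇒ x=−9/4=-2.2500; min R=1−1/(4·4/9)=0.4375>−1
Confirm numerically:
  x=-2.163: |R|=0.91636 <1
  x=-2.133: |R|=0.88908 <1
  x=-1.948: |R|=0.73854 <1
  x=-1.465: |R|=0.48888 <1
  x=-2.823: |R|=1.71892 >1
  x=-2.562: |R|=1.35526 >1
  x=-2.310: |R|=1.06160 >1
Interval (-2.2500, 0).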